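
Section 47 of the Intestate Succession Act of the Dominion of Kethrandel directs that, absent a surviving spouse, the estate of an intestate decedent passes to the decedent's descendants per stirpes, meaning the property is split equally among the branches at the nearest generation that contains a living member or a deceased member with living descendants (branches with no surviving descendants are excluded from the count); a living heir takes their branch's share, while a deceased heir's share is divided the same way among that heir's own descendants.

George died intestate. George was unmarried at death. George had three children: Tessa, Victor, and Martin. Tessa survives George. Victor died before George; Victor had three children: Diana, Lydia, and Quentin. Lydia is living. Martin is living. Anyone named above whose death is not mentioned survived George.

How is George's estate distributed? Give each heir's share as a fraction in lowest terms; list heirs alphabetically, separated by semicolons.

Diana 1/9; Lydia 1/9; Martin 1/3; Quentin 1/9; Tessa 1/3

There is no surviving spouse, so the entire estate passes to George's descendants per stirpes.
The estate is divided into 3 equal shares of 1/3 among Tessa, Victor, Martin.
Tessa is living and takes 1/3.
Victor predeceased; the 1/3 allotted to Victor's branch passes to Victor's issue by representation.
The 1/3 is divided into 3 equal shares of 1/9 among Diana, Lydia, Quentin.
Diana is living and takes 1/9.
Lydia is living and takes 1/9.
Quentin is living and takes 1/9.
Martin is living and takes 1/3.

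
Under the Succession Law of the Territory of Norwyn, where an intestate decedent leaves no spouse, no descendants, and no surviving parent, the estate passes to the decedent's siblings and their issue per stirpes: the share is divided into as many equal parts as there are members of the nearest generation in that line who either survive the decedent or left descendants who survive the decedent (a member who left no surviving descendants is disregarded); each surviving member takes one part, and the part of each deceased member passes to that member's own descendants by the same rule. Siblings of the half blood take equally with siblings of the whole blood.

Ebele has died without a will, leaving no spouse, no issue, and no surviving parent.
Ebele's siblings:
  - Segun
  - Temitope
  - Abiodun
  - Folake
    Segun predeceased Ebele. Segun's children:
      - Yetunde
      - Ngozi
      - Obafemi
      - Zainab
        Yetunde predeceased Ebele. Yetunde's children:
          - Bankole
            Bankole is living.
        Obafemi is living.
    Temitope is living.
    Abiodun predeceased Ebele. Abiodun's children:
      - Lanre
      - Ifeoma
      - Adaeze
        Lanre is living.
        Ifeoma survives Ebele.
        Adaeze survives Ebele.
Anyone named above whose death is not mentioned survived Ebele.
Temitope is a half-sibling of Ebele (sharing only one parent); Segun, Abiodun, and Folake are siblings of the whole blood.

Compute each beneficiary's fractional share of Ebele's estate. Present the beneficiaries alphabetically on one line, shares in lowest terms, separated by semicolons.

No spouse, descendants, or parent survives, so the estate passes to Ebele's siblings per stirpes.
Half-blood and whole-blood siblings take equally under the stated rule.
The estate is divided into 4 equal shares of 1/4 among Segun, Temitope, Abiodun, Folake.
Segun predeceased; the 1/4 allotted to Segun's branch passes to Segun's issue by representation.
The 1/4 is divided into 4 equal shares of 1/16 among Yetunde, Ngozi, Obafemi, Zainab.
Yetunde predeceased; the 1/16 allotted to Yetunde's branch passes to Yetunde's issue by representation.
Bankole is the sole taker at this level and receives the full 1/16.
Ngozi is living and takes 1/16.
Obafemi is living and takes 1/16.
Zainab is living and takes 1/16.
Temitope is living and takes 1/4.
Abiodun predeceased; the 1/4 allotted to Abiodun's branch passes to Abiodun's issue by representation.
The 1/4 is divided into 3 equal shares of 1/12 among Lanre, Ifeoma, Adaeze.
Lanre is living and takes 1/12.
Ifeoma is living and takes 1/12.
Adaeze is living and takes 1/12.
Folake is living and takes 1/4.

Adaeze 1/12; Bankole 1/16; Folake 1/4; Ifeoma 1/12; Lanre 1/12; Ngozi 1/16; Obafemi 1/16; Temitope 1/4; Zainab 1/16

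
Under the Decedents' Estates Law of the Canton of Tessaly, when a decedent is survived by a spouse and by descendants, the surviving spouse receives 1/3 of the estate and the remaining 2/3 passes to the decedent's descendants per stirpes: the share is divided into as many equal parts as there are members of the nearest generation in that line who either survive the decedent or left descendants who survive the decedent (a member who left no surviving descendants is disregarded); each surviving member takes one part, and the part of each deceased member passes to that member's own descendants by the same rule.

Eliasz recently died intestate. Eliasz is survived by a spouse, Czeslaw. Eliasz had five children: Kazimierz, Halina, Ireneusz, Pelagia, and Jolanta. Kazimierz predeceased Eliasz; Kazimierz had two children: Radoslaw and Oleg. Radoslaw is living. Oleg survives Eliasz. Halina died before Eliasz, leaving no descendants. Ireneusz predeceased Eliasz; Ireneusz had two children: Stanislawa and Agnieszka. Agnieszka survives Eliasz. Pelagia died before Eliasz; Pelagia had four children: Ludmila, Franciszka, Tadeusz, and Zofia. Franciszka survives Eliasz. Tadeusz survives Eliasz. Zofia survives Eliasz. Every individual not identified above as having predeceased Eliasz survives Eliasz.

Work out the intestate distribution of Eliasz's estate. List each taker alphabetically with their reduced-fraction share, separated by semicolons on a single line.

Czeslaw, as surviving spouse, takes 1/3.
The remaining 2/3 passes to Eliasz's descendants per stirpes.
Halina left no surviving issue, so that branch lapses and is disregarded.
The 2/3 is divided into 4 equal shares of 1/6 among Kazimierz, Ireneusz, Pelagia, Jolanta.
Kazimierz predeceased; the 1/6 allotted to Kazimierz's branch passes to Kazimierz's issue by representation.
The 1/6 is divided into 2 equal shares of 1/12 among Radoslaw, Oleg.
Radoslaw is living and takes 1/12.
Oleg is living and takes 1/12.
Ireneusz predeceased; the 1/6 allotted to Ireneusz's branch passes to Ireneusz's issue by representation.
The 1/6 is divided into 2 equal shares of 1/12 among Stanislawa, Agnieszka.
Stanislawa is living and takes 1/12.
Agnieszka is living and takes 1/12.
Pelagia predeceased; the 1/6 allotted to Pelagia's branch passes to Pelagia's issue by representation.
The 1/6 is divided into 4 equal shares of 1/24 among Ludmila, Franciszka, Tadeusz, Zofia.
Ludmila is living and takes 1/24.
Franciszka is living and takes 1/24.
Tadeusz is living and takes 1/24.
Zofia is living and takes 1/24.
Jolanta is living and takes 1/6.

Agnieszka 1/12; Czeslaw 1/3; Franciszka 1/24; Jolanta 1/6; Ludmila 1/24; Oleg 1/12; Radoslaw 1/12; Stanislawa 1/12; Tadeusz 1/24; Zofia 1/24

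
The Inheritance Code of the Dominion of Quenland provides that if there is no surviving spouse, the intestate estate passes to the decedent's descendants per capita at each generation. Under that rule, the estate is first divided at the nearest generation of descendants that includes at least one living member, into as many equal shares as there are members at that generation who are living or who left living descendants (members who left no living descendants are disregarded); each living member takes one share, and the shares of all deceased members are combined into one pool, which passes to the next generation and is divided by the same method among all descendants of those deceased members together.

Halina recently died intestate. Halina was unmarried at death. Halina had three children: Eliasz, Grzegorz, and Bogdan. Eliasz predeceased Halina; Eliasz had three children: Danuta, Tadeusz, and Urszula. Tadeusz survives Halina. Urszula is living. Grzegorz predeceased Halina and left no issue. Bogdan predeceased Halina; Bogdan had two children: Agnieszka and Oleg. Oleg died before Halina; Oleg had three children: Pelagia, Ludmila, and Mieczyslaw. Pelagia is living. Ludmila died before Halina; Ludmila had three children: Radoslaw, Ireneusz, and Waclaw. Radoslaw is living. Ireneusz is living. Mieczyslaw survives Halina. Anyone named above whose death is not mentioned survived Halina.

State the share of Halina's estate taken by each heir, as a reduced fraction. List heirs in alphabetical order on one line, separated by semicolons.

Agnieszka 1/5; Danuta 1/5; Ireneusz 1/45; Mieczyslaw 1/15; Pelagia 1/15; Radoslaw 1/45; Tadeusz 1/5; Urszula 1/5; Waclaw 1/45

There is no surviving spouse, so the entire estate passes to Halina's descendants per capita at each generation.
No one at generation 1 (Eliasz, Bogdan) is living; moving to the next generation.
At generation 2 (Danuta, Tadeusz, Urszula, Agnieszka, Oleg) there are 5 shares of (1)/5 = 1/5 each.
Living: Danuta, Tadeusz, Urszula, and Agnieszka — each takes 1/5.
Deceased: Oleg. That 1/5 share is carried to generation 3.
At generation 3 (Pelagia, Ludmila, Mieczyslaw) there are 3 shares of (1/5)/3 = 1/15 each.
Living: Pelagia and Mieczyslaw — each takes 1/15.
Deceased: Ludmila. That 1/15 share is carried to generation 4.
At generation 4 (Radoslaw, Ireneusz, Waclaw) there are 3 shares of (1/15)/3 = 1/45 each.
Living: Radoslaw, Ireneusz, and Waclaw — each takes 1/45.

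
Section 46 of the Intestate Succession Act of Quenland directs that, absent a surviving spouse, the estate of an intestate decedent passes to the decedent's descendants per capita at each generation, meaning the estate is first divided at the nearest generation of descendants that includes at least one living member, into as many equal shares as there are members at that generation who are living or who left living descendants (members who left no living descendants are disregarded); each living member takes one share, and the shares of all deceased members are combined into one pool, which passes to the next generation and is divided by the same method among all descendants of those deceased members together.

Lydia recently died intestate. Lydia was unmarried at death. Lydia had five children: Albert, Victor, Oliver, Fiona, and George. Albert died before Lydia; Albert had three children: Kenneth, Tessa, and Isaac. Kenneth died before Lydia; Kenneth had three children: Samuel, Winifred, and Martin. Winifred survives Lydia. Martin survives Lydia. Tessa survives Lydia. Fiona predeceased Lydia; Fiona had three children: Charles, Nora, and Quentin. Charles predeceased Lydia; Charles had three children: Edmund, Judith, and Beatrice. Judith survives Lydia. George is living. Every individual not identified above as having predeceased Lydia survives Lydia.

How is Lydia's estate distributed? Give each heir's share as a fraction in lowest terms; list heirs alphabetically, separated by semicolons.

There is no surviving spouse, so the entire estate passes to Lydia's descendants per capita at each generation.
At generation 1 (Albert, Victor, Oliver, Fiona, George) there are 5 shares of (1)/5 = 1/5 each.
Living: Victor, Oliver, and George — each takes 1/5.
Deceased: Albert and Fiona. Their combined 2/5 is pooled and carried to generation 2.
At generation 2 (Kenneth, Tessa, Isaac, Charles, Nora, Quentin) there are 6 shares of (2/5)/6 = 1/15 each.
Living: Tessa, Isaac, Nora, and Quentin — each takes 1/15.
Deceased: Kenneth and Charles. Their combined 2/15 is pooled and carried to generation 3.
At generation 3 (Samuel, Winifred, Martin, Edmund, Judith, Beatrice) there are 6 shares of (2/15)/6 = 1/45 each.
Living: Samuel, Winifred, Martin, Edmund, Judith, and Beatrice — each takes 1/45.

Beatrice 1/45; Edmund 1/45; George 1/5; Isaac 1/15; Judith 1/45; Martin 1/45; Nora 1/15; Oliver 1/5; Quentin 1/15; Samuel 1/45; Tessa 1/15; Victor 1/5; Winifred 1/45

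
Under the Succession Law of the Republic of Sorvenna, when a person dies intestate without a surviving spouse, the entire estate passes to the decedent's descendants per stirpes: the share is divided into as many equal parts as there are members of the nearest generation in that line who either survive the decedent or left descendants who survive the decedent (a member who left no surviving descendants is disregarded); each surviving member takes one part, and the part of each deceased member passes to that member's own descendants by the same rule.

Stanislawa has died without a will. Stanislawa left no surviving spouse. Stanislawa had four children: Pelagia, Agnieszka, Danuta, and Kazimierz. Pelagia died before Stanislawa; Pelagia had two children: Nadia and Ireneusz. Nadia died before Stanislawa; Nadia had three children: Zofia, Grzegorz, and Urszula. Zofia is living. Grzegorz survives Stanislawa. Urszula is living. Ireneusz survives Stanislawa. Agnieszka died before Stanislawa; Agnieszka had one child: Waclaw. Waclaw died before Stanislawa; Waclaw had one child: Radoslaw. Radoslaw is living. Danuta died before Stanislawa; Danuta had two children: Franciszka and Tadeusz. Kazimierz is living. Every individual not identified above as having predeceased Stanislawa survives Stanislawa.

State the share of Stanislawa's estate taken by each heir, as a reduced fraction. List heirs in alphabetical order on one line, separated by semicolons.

There is no surviving spouse, so the entire estate passes to Stanislawa's descendants per stirpes.
The estate is divided into 4 equal shares of 1/4 among Pelagia, Agnieszka, Danuta, Kazimierz.
Pelagia predeceased; the 1/4 allotted to Pelagia's branch passes to Pelagia's issue by representation.
The 1/4 is divided into 2 equal shares of 1/8 among Nadia, Ireneusz.
Nadia predeceased; the 1/8 allotted to Nadia's branch passes to Nadia's issue by representation.
The 1/8 is divided into 3 equal shares of 1/24 among Zofia, Grzegorz, Urszula.
Zofia is living and takes 1/24.
Grzegorz is living and takes 1/24.
Urszula is living and takes 1/24.
Ireneusz is living and takes 1/8.
Agnieszka predeceased; the 1/4 allotted to Agnieszka's branch passes to Agnieszka's issue by representation.
Waclaw's line is the sole branch at this level, so the full 1/4 passes to Waclaw's issue by representation.
Radoslaw is the sole taker at this level and receives the full 1/4.
Danuta predeceased; the 1/4 allotted to Danuta's branch passes to Danuta's issue by representation.
The 1/4 is divided into 2 equal shares of 1/8 among Franciszka, Tadeusz.
Franciszka is living and takes 1/8.
Tadeusz is living and takes 1/8.
Kazimierz is living and takes 1/4.

Franciszka 1/8; Grzegorz 1/24; Ireneusz 1/8; Kazimierz 1/4; Radoslaw 1/4; Tadeusz 1/8; Urszula 1/24; Zofia 1/24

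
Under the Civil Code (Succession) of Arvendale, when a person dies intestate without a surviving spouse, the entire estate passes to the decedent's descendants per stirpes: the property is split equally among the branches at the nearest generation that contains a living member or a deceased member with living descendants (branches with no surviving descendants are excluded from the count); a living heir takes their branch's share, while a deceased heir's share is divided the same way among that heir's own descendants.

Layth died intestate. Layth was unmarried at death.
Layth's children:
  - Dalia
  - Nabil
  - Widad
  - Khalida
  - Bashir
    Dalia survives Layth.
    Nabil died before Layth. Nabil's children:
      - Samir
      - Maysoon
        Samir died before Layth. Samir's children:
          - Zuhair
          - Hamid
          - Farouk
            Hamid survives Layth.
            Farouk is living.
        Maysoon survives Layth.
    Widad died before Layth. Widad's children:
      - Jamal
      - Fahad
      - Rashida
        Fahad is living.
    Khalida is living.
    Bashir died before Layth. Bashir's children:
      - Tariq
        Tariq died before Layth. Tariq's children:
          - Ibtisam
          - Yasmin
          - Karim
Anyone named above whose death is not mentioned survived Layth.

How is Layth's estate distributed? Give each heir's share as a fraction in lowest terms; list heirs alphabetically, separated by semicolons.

Dalia 1/5; Fahad 1/15; Farouk 1/30; Hamid 1/30; Ibtisam 1/15; Jamal 1/15; Karim 1/15; Khalida 1/5; Maysoon 1/10; Rashida 1/15; Yasmin 1/15; Zuhair 1/30

There is no surviving spouse, so the entire estate passes to Layth's descendants per stirpes.
The estate is divided into 5 equal shares of 1/5 among Dalia, Nabil, Widad, Khalida, Bashir.
Dalia is living and takes 1/5.
Nabil predeceased; the 1/5 allotted to Nabil's branch passes to Nabil's issue by representation.
The 1/5 is divided into 2 equal shares of 1/10 among Samir, Maysoon.
Samir predeceased; the 1/10 allotted to Samir's branch passes to Samir's issue by representation.
The 1/10 is divided into 3 equal shares of 1/30 among Zuhair, Hamid, Farouk.
Zuhair is living and takes 1/30.
Hamid is living and takes 1/30.
Farouk is living and takes 1/30.
Maysoon is living and takes 1/10.
Widad predeceased; the 1/5 allotted to Widad's branch passes to Widad's issue by representation.
The 1/5 is divided into 3 equal shares of 1/15 among Jamal, Fahad, Rashida.
Jamal is living and takes 1/15.
Fahad is living and takes 1/15.
Rashida is living and takes 1/15.
Khalida is living and takes 1/5.
Bashir predeceased; the 1/5 allotted to Bashir's branch passes to Bashir's issue by representation.
Tariq's line is the sole branch at this level, so the full 1/5 passes to Tariq's issue by representation.
The 1/5 is divided into 3 equal shares of 1/15 among Ibtisam, Yasmin, Karim.
Ibtisam is living and takes 1/15.
Yasmin is living and takes 1/15.
Karim is living and takes 1/15.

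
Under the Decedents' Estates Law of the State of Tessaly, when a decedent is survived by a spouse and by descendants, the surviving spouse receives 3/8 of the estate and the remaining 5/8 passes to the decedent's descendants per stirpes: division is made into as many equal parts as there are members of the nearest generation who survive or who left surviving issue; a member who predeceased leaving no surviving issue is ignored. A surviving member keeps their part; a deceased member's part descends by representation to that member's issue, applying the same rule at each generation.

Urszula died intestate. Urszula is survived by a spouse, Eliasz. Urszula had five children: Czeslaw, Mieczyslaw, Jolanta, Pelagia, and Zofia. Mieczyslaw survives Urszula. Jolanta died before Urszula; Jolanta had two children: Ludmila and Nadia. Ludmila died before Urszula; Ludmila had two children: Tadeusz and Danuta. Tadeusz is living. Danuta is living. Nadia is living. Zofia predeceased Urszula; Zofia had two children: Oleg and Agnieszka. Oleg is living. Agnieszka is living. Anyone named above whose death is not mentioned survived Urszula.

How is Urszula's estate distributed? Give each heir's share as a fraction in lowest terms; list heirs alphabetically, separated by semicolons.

Eliasz, as surviving spouse, takes 3/8.
The remaining 5/8 passes to Urszula's descendants per stirpes.
The 5/8 is divided into 5 equal shares of 1/8 among Czeslaw, Mieczyslaw, Jolanta, Pelagia, Zofia.
Czeslaw is living and takes 1/8.
Mieczyslaw is living and takes 1/8.
Jolanta predeceased; the 1/8 allotted to Jolanta's branch passes to Jolanta's issue by representation.
The 1/8 is divided into 2 equal shares of 1/16 among Ludmila, Nadia.
Ludmila predeceased; the 1/16 allotted to Ludmila's branch passes to Ludmila's issue by representation.
The 1/16 is divided into 2 equal shares of 1/32 among Tadeusz, Danuta.
Tadeusz is living and takes 1/32.
Danuta is living and takes 1/32.
Nadia is living and takes 1/16.
Pelagia is living and takes 1/8.
Zofia predeceased; the 1/8 allotted to Zofia's branch passes to Zofia's issue by representation.
The 1/8 is divided into 2 equal shares of 1/16 among Oleg, Agnieszka.
Oleg is living and takes 1/16.
Agnieszka is living and takes 1/16.

Agnieszka 1/16; Czeslaw 1/8; Danuta 1/32; Eliasz 3/8; Mieczyslaw 1/8; Nadia 1/16; Oleg 1/16; Pelagia 1/8; Tadeusz 1/32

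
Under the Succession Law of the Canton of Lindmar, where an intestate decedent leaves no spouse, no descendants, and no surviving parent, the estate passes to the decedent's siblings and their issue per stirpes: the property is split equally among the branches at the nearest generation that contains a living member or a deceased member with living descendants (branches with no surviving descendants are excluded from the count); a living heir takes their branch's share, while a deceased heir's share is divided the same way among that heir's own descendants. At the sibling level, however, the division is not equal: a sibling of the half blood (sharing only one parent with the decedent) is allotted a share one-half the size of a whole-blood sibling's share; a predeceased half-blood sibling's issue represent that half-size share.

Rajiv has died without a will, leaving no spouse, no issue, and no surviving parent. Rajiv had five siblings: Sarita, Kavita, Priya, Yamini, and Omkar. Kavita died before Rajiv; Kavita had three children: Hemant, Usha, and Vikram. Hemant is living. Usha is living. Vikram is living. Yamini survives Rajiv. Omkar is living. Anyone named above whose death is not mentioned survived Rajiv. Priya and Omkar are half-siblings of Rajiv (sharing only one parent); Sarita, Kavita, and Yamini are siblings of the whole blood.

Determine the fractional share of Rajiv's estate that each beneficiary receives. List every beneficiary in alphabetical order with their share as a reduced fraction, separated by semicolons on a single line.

Hemant 1/12; Omkar 1/8; Priya 1/8; Sarita 1/4; Usha 1/12; Vikram 1/12; Yamini 1/4

No spouse, descendants, or parent survives, so the estate passes to Rajiv's siblings per stirpes.
Half-blood siblings count for one-half the weight of whole-blood siblings at the initial division.
Dividing 1 in proportion to weights (total weight 4): Sarita (weight 1) → 1/4; Kavita (weight 1) → 1/4; Priya (weight 1/2) → 1/8; Yamini (weight 1) → 1/4; Omkar (weight 1/2) → 1/8.
Sarita is living and takes 1/4.
Kavita predeceased; the 1/4 allotted to Kavita's branch passes to Kavita's issue by representation.
The 1/4 is divided into 3 equal shares of 1/12 among Hemant, Usha, Vikram.
Hemant is living and takes 1/12.
Usha is living and takes 1/12.
Vikram is living and takes 1/12.
Priya is living and takes 1/8.
Yamini is living and takes 1/4.
Omkar is living and takes 1/8.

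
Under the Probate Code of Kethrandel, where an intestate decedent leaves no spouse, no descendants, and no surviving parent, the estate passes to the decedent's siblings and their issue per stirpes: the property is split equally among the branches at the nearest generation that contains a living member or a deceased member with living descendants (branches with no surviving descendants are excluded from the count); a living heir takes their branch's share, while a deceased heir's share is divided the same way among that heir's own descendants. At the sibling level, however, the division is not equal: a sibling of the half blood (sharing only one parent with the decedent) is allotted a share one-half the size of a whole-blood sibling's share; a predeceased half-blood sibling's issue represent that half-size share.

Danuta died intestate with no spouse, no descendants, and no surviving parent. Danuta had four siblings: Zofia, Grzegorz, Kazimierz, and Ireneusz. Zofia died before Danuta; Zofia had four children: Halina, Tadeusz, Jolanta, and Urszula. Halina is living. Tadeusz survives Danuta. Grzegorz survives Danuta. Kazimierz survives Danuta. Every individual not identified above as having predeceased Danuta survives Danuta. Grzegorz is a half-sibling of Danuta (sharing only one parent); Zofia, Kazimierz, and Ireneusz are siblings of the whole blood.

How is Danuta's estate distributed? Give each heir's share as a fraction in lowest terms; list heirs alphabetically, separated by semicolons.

No spouse, descendants, or parent survives, so the estate passes to Danuta's siblings per stirpes.
Half-blood siblings count for one-half the weight of whole-blood siblings at the initial division.
Dividing 1 in proportion to weights (total weight 7/2): Zofia (weight 1) → 2/7; Grzegorz (weight 1/2) → 1/7; Kazimierz (weight 1) → 2/7; Ireneusz (weight 1) → 2/7.
Zofia predeceased; the 2/7 allotted to Zofia's branch passes to Zofia's issue by representation.
The 2/7 is divided into 4 equal shares of 1/14 among Halina, Tadeusz, Jolanta, Urszula.
Halina is living and takes 1/14.
Tadeusz is living and takes 1/14.
Jolanta is living and takes 1/14.
Urszula is living and takes 1/14.
Grzegorz is living and takes 1/7.
Kazimierz is living and takes 2/7.
Ireneusz is living and takes 2/7.

Grzegorz 1/7; Halina 1/14; Ireneusz 2/7; Jolanta 1/14; Kazimierz 2/7; Tadeusz 1/14; Urszula 1/14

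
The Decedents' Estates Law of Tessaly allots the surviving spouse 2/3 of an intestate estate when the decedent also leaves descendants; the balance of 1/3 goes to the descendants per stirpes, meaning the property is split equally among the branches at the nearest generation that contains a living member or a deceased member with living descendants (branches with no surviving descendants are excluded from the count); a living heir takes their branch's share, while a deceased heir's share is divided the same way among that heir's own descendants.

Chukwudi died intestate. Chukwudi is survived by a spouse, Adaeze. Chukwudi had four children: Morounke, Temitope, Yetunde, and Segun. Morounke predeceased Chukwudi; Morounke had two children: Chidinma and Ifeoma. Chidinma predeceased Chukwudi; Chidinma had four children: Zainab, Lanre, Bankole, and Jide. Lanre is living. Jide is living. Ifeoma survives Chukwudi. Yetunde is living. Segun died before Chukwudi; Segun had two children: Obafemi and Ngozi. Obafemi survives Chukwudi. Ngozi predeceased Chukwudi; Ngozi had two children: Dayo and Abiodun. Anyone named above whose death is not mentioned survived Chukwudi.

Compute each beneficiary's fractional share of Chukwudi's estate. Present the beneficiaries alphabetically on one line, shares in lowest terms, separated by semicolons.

Adaeze, as surviving spouse, takes 2/3.
The remaining 1/3 passes to Chukwudi's descendants per stirpes.
The 1/3 is divided into 4 equal shares of 1/12 among Morounke, Temitope, Yetunde, Segun.
Morounke predeceased; the 1/12 allotted to Morounke's branch passes to Morounke's issue by representation.
The 1/12 is divided into 2 equal shares of 1/24 among Chidinma, Ifeoma.
Chidinma predeceased; the 1/24 allotted to Chidinma's branch passes to Chidinma's issue by representation.
The 1/24 is divided into 4 equal shares of 1/96 among Zainab, Lanre, Bankole, Jide.
Zainab is living and takes 1/96.
Lanre is living and takes 1/96.
Bankole is living and takes 1/96.
Jide is living and takes 1/96.
Ifeoma is living and takes 1/24.
Temitope is living and takes 1/12.
Yetunde is living and takes 1/12.
Segun predeceased; the 1/12 allotted to Segun's branch passes to Segun's issue by representation.
The 1/12 is divided into 2 equal shares of 1/24 among Obafemi, Ngozi.
Obafemi is living and takes 1/24.
Ngozi predeceased; the 1/24 allotted to Ngozi's branch passes to Ngozi's issue by representation.
The 1/24 is divided into 2 equal shares of 1/48 among Dayo, Abiodun.
Dayo is living and takes 1/48.
Abiodun is living and takes 1/48.

Abiodun 1/48; Adaeze 2/3; Bankole 1/96; Dayo 1/48; Ifeoma 1/24; Jide 1/96; Lanre 1/96; Obafemi 1/24; Temitope 1/12; Yetunde 1/12; Zainab 1/96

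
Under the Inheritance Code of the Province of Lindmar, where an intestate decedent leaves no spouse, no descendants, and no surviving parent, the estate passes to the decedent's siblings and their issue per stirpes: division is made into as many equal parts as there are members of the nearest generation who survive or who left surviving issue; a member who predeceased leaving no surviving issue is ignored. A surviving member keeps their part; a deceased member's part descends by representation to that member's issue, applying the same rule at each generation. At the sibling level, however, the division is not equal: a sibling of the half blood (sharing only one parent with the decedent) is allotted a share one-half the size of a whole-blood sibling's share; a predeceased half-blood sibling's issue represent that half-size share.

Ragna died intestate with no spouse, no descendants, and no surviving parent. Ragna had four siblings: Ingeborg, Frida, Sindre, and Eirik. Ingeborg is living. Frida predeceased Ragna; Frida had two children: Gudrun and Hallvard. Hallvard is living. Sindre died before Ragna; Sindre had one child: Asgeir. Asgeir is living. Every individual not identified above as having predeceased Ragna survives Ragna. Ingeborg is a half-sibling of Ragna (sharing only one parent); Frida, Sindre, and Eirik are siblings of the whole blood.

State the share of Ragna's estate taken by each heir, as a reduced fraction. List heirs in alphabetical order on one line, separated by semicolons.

No spouse, descendants, or parent survives, so the estate passes to Ragna's siblings per stirpes.
Half-blood siblings count for one-half the weight of whole-blood siblings at the initial division.
Dividing 1 in proportion to weights (total weight 7/2): Ingeborg (weight 1/2) → 1/7; Frida (weight 1) → 2/7; Sindre (weight 1) → 2/7; Eirik (weight 1) → 2/7.
Ingeborg is living and takes 1/7.
Frida predeceased; the 2/7 allotted to Frida's branch passes to Frida's issue by representation.
The 2/7 is divided into 2 equal shares of 1/7 among Gudrun, Hallvard.
Gudrun is living and takes 1/7.
Hallvard is living and takes 1/7.
Sindre predeceased; the 2/7 allotted to Sindre's branch passes to Sindre's issue by representation.
Asgeir is the sole taker at this level and receives the full 2/7.
Eirik is living and takes 2/7.

Asgeir 2/7; Eirik 2/7; Gudrun 1/7; Hallvard 1/7; Ingeborg 1/7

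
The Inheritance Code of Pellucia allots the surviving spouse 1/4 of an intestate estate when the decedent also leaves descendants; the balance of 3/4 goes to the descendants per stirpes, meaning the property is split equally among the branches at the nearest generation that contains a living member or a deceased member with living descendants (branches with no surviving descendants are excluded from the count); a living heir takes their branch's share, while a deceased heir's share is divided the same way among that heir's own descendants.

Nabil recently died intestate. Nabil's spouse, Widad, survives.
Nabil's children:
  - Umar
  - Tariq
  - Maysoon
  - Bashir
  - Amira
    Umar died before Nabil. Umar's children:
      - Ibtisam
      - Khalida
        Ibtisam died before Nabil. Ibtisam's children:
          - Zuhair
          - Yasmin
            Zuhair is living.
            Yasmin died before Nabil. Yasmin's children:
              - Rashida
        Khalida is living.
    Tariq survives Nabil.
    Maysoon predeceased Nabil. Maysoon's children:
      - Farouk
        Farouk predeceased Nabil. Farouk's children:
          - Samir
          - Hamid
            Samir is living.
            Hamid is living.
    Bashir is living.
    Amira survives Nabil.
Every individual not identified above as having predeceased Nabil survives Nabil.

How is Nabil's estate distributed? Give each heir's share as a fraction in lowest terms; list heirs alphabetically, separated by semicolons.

Amira 3/20; Bashir 3/20; Hamid 3/40; Khalida 3/40; Rashida 3/80; Samir 3/40; Tariq 3/20; Widad 1/4; Zuhair 3/80

Widad, as surviving spouse, takes 1/4.
The remaining 3/4 passes to Nabil's descendants per stirpes.
The 3/4 is divided into 5 equal shares of 3/20 among Umar, Tariq, Maysoon, Bashir, Amira.
Umar predeceased; the 3/20 allotted to Umar's branch passes to Umar's issue by representation.
The 3/20 is divided into 2 equal shares of 3/40 among Ibtisam, Khalida.
Ibtisam predeceased; the 3/40 allotted to Ibtisam's branch passes to Ibtisam's issue by representation.
The 3/40 is divided into 2 equal shares of 3/80 among Zuhair, Yasmin.
Zuhair is living and takes 3/80.
Yasmin predeceased; the 3/80 allotted to Yasmin's branch passes to Yasmin's issue by representation.
Rashida is the sole taker at this level and receives the full 3/80.
Khalida is living and takes 3/40.
Tariq is living and takes 3/20.
Maysoon predeceased; the 3/20 allotted to Maysoon's branch passes to Maysoon's issue by representation.
Farouk's line is the sole branch at this level, so the full 3/20 passes to Farouk's issue by representation.
The 3/20 is divided into 2 equal shares of 3/40 among Samir, Hamid.
Samir is living and takes 3/40.
Hamid is living and takes 3/40.
Bashir is living and takes 3/20.
Amira is living and takes 3/20.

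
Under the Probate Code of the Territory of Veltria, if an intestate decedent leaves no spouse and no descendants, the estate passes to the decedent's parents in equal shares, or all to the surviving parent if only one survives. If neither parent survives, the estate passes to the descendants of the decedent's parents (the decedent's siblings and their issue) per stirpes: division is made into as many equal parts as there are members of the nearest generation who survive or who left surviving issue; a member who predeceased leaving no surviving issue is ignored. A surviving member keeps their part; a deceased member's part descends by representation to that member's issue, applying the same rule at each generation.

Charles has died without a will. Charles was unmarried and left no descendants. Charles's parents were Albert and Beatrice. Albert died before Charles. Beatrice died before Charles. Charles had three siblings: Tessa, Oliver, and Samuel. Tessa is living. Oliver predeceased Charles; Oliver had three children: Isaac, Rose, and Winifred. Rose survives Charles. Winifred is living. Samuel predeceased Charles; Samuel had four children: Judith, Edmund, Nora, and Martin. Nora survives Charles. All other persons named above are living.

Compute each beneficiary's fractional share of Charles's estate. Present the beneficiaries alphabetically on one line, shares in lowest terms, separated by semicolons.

Edmund 1/12; Isaac 1/9; Judith 1/12; Martin 1/12; Nora 1/12; Rose 1/9; Tessa 1/3; Winifred 1/9

Neither parent survives and there are no descendants, so the estate passes to Charles's siblings and their issue per stirpes.
The estate is divided into 3 equal shares of 1/3 among Tessa, Oliver, Samuel.
Tessa is living and takes 1/3.
Oliver predeceased; the 1/3 allotted to Oliver's branch passes to Oliver's issue by representation.
The 1/3 is divided into 3 equal shares of 1/9 among Isaac, Rose, Winifred.
Isaac is living and takes 1/9.
Rose is living and takes 1/9.
Winifred is living and takes 1/9.
Samuel predeceased; the 1/3 allotted to Samuel's branch passes to Samuel's issue by representation.
The 1/3 is divided into 4 equal shares of 1/12 among Judith, Edmund, Nora, Martin.
Judith is living and takes 1/12.
Edmund is living and takes 1/12.
Nora is living and takes 1/12.
Martin is living and takes 1/12.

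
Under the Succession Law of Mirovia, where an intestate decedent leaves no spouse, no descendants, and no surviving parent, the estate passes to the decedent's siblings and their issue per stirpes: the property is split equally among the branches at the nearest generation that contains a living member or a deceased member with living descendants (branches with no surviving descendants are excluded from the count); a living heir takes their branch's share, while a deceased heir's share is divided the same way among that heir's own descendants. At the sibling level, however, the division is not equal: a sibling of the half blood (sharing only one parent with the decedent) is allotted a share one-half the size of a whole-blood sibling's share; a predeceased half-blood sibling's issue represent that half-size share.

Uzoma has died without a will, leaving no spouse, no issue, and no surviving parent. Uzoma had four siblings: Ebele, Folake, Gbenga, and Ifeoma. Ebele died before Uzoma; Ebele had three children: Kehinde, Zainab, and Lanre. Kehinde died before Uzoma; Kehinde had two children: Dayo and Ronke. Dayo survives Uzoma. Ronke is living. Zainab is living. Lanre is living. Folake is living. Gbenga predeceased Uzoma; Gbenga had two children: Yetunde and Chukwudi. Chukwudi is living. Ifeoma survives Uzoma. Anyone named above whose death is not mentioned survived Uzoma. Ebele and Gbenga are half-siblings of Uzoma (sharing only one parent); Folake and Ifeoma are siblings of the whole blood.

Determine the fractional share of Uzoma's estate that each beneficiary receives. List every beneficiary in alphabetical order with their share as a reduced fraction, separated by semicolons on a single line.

Chukwudi 1/12; Dayo 1/36; Folake 1/3; Ifeoma 1/3; Lanre 1/18; Ronke 1/36; Yetunde 1/12; Zainab 1/18

No spouse, descendants, or parent survives, so the estate passes to Uzoma's siblings per stirpes.
Half-blood siblings count for one-half the weight of whole-blood siblings at the initial division.
Dividing 1 in proportion to weights (total weight 3): Ebele (weight 1/2) → 1/6; Folake (weight 1) → 1/3; Gbenga (weight 1/2) → 1/6; Ifeoma (weight 1) → 1/3.
Ebele predeceased; the 1/6 allotted to Ebele's branch passes to Ebele's issue by representation.
The 1/6 is divided into 3 equal shares of 1/18 among Kehinde, Zainab, Lanre.
Kehinde predeceased; the 1/18 allotted to Kehinde's branch passes to Kehinde's issue by representation.
The 1/18 is divided into 2 equal shares of 1/36 among Dayo, Ronke.
Dayo is living and takes 1/36.
Ronke is living and takes 1/36.
Zainab is living and takes 1/18.
Lanre is living and takes 1/18.
Folake is living and takes 1/3.
Gbenga predeceased; the 1/6 allotted to Gbenga's branch passes to Gbenga's issue by representation.
The 1/6 is divided into 2 equal shares of 1/12 among Yetunde, Chukwudi.
Yetunde is living and takes 1/12.
Chukwudi is living and takes 1/12.
Ifeoma is living and takes 1/3.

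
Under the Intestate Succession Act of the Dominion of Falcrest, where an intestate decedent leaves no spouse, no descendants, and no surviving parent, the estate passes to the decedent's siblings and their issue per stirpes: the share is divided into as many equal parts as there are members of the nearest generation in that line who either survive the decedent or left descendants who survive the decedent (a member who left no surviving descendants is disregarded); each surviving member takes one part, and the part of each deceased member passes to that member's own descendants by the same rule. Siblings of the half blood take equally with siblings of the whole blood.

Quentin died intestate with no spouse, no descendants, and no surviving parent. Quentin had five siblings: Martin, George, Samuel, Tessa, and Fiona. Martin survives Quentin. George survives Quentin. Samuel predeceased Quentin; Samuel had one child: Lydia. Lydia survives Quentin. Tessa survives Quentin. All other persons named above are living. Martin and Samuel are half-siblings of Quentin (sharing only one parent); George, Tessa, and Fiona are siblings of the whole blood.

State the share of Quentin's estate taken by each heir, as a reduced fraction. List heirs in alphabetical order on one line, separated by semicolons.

No spouse, descendants, or parent survives, so the estate passes to Quentin's siblings per stirpes.
Half-blood and whole-blood siblings take equally under the stated rule.
The estate is divided into 5 equal shares of 1/5 among Martin, George, Samuel, Tessa, Fiona.
Martin is living and takes 1/5.
George is living and takes 1/5.
Samuel predeceased; the 1/5 allotted to Samuel's branch passes to Samuel's issue by representation.
Lydia is the sole taker at this level and receives the full 1/5.
Tessa is living and takes 1/5.
Fiona is living and takes 1/5.

Fiona 1/5; George 1/5; Lydia 1/5; Martin 1/5; Tessa 1/5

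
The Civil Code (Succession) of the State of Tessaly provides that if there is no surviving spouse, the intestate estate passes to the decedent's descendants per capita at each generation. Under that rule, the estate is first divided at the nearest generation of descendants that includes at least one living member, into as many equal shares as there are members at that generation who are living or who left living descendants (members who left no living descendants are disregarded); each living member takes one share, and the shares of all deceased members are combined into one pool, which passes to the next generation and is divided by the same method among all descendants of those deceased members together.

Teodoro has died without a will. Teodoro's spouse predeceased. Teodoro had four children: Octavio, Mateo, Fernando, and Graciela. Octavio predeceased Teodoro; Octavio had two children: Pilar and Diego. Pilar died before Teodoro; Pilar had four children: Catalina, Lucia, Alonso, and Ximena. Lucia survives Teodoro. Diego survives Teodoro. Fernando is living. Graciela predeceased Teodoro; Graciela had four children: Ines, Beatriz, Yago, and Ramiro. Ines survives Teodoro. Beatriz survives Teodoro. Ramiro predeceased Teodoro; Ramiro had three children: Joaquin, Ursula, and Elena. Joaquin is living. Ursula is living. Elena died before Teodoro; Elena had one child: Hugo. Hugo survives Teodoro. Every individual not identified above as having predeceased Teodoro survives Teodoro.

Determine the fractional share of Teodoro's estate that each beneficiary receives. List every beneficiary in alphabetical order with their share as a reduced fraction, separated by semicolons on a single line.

Alonso 1/42; Beatriz 1/12; Catalina 1/42; Diego 1/12; Fernando 1/4; Hugo 1/42; Ines 1/12; Joaquin 1/42; Lucia 1/42; Mateo 1/4; Ursula 1/42; Ximena 1/42; Yago 1/12

There is no surviving spouse, so the entire estate passes to Teodoro's descendants per capita at each generation.
At generation 1 (Octavio, Mateo, Fernando, Graciela) there are 4 shares of (1)/4 = 1/4 each.
Living: Mateo and Fernando — each takes 1/4.
Deceased: Octavio and Graciela. Their combined 1/2 is pooled and carried to generation 2.
At generation 2 (Pilar, Diego, Ines, Beatriz, Yago, Ramiro) there are 6 shares of (1/2)/6 = 1/12 each.
Living: Diego, Ines, Beatriz, and Yago — each takes 1/12.
Deceased: Pilar and Ramiro. Their combined 1/6 is pooled and carried to generation 3.
At generation 3 (Catalina, Lucia, Alonso, Ximena, Joaquin, Ursula, Elena) there are 7 shares of (1/6)/7 = 1/42 each.
Living: Catalina, Lucia, Alonso, Ximena, Joaquin, and Ursula — each takes 1/42.
Deceased: Elena. That 1/42 share is carried to generation 4.
At generation 4 (Hugo) there are 1 shares of (1/42)/1 = 1/42 each.
Living: Hugo — each takes 1/42.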